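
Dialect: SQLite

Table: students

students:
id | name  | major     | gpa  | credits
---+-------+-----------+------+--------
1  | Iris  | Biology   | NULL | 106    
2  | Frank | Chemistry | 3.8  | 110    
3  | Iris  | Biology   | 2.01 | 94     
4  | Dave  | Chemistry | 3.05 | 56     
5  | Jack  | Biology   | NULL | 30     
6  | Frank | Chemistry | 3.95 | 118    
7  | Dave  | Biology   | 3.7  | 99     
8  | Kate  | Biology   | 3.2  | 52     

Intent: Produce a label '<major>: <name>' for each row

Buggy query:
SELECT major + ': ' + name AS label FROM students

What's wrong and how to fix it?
Bug: SQLite uses || for string concatenation; + coerces text to numbers (yielding 0)

Fix: Replace + with || to concatenate text

Corrected query:
SELECT major || ': ' || name AS label FROM students

Result:
label           
----------------
Biology: Iris   
Chemistry: Frank
Biology: Iris   
Chemistry: Dave 
Biology: Jack   
Chemistry: Frank
Biology: Dave   
Biology: Kate   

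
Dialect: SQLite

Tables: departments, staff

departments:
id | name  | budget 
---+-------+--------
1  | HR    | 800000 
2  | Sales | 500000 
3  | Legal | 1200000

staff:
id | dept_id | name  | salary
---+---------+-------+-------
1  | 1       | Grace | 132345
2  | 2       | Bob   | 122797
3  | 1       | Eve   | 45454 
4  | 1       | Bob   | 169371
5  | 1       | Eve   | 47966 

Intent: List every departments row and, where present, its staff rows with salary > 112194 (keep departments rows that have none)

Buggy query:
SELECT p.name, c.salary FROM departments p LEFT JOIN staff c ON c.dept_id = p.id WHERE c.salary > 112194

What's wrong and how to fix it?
Bug: Filtering c.salary in WHERE discards the NULL rows produced by LEFT JOIN, turning it into an inner join

Fix: Put 'c.salary > 112194' in the JOIN's ON clause instead of WHERE

Corrected query:
SELECT p.name, c.salary FROM departments p LEFT JOIN staff c ON c.dept_id = p.id AND c.salary > 112194

Result:
name  | salary
------+-------
HR    | 132345
HR    | 169371
Sales | 122797
Legal | NULL  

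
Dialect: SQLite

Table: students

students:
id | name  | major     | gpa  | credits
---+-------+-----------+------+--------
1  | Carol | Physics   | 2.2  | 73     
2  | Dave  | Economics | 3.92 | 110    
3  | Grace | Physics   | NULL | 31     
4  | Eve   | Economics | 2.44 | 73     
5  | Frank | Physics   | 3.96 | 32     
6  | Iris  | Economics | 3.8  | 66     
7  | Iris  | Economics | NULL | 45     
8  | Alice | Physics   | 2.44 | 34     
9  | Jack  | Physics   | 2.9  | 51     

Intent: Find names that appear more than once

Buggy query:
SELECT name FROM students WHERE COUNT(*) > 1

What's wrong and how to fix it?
Bug: COUNT(*) is an aggregate and cannot be used in WHERE

Fix: GROUP BY name, then filter groups with HAVING COUNT(*) > 1

Corrected query:
SELECT name FROM students GROUP BY name HAVING COUNT(*) > 1

Result:
name
----
Iris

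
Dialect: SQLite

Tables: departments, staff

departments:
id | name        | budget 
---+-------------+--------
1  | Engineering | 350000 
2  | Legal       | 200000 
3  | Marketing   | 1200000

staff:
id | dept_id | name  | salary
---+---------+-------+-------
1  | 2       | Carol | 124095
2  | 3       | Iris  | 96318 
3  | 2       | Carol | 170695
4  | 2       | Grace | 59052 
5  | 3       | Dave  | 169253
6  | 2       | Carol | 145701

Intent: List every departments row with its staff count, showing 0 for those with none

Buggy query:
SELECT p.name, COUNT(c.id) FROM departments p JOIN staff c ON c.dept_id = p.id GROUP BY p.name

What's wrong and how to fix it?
Bug: An inner join excludes parents with zero children

Fix: Switch to LEFT JOIN to retain unmatched parent rows

Corrected query:
SELECT p.name, COUNT(c.id) FROM departments p LEFT JOIN staff c ON c.dept_id = p.id GROUP BY p.name

Result:
name        | COUNT(c.id)
------------+------------
Engineering | 0          
Legal       | 4          
Marketing   | 2          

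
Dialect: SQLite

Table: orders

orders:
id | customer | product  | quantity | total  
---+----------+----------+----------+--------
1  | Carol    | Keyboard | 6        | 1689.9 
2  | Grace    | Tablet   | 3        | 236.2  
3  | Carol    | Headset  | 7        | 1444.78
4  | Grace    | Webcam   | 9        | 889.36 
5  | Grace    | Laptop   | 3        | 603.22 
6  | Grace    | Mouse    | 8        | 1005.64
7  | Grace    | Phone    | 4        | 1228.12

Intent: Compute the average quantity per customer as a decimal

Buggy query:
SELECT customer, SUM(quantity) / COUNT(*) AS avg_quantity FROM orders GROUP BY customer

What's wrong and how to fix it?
Bug: Both operands are integers, so '/' performs integer division and truncates

Fix: Multiply by 1.0 (or CAST to REAL) to force floating-point division

Corrected query:
SELECT customer, SUM(quantity) * 1.0 / COUNT(*) AS avg_quantity FROM orders GROUP BY customer

Result:
customer | avg_quantity
---------+-------------
Carol    | 6.5         
Grace    | 5.4         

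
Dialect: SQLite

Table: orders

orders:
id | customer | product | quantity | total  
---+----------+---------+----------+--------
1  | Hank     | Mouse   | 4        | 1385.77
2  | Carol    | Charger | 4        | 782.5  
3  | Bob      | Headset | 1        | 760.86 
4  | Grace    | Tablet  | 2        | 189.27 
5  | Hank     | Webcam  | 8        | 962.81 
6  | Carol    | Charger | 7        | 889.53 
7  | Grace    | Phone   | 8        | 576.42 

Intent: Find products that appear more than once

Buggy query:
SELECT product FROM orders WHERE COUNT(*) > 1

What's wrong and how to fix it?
Bug: COUNT(*) is an aggregate and cannot be used in WHERE

Fix: Group first, then use HAVING for the count condition

Corrected query:
SELECT product FROM orders GROUP BY product HAVING COUNT(*) > 1

Result:
product
-------
Charger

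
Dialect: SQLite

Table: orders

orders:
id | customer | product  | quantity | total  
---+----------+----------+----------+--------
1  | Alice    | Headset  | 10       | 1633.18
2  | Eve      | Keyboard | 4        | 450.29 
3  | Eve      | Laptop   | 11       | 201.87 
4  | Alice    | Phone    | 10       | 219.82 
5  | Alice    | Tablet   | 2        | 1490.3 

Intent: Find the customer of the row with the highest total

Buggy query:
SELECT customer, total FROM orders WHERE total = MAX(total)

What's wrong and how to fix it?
Bug: WHERE is evaluated per row; an aggregate over the whole table isn't defined there

Fix: Use a subquery: WHERE total = (SELECT MAX(total) FROM orders)

Corrected query:
SELECT customer, total FROM orders WHERE total = (SELECT MAX(total) FROM orders)

Result:
customer | total  
---------+--------
Alice    | 1633.18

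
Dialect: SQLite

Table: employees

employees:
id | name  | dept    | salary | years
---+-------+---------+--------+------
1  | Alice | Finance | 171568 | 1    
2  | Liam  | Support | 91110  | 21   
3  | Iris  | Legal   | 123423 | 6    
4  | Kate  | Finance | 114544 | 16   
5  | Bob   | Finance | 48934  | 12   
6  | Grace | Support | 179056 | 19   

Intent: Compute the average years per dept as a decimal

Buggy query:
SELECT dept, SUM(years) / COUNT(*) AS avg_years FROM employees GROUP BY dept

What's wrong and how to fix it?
Bug: Both operands are integers, so '/' performs integer division and truncates

Fix: Cast one side to REAL so the division keeps the fractional part

Corrected query:
SELECT dept, SUM(years) * 1.0 / COUNT(*) AS avg_years FROM employees GROUP BY dept

Result:
dept    | avg_years
--------+----------
Finance | 9.666667 
Legal   | 6        
Support | 20       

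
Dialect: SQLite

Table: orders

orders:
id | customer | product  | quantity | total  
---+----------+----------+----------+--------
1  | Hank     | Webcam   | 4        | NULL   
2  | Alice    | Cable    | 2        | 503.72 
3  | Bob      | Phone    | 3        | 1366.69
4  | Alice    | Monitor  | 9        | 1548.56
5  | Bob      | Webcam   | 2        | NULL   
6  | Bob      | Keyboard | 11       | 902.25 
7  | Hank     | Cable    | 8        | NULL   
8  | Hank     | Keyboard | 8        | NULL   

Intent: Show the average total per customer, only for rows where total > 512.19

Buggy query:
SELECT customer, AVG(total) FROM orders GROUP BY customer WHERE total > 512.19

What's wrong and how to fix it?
Bug: Row-level WHERE must come before GROUP BY in the clause order

Fix: Place WHERE between FROM and GROUP BY

Corrected query:
SELECT customer, AVG(total) FROM orders WHERE total > 512.19 GROUP BY customer

Result:
customer | AVG(total)
---------+-----------
Alice    | 1548.56   
Bob      | 1134.47   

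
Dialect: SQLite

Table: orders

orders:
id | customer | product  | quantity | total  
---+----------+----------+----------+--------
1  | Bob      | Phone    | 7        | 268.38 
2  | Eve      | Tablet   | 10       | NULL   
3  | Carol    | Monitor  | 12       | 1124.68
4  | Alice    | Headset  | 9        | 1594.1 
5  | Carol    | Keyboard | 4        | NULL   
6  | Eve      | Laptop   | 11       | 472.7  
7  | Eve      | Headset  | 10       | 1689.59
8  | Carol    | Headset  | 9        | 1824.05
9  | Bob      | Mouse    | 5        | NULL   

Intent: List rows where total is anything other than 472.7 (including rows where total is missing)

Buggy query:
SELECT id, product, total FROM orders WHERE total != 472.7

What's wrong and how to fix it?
Bug: Inequality against NULL is unknown, not true; rows with NULL are dropped

Fix: Add an explicit OR total IS NULL to include the missing-value rows

Corrected query:
SELECT id, product, total FROM orders WHERE total != 472.7 OR total IS NULL

Result:
id | product  | total  
---+----------+--------
1  | Phone    | 268.38 
2  | Tablet   | NULL   
3  | Monitor  | 1124.68
4  | Headset  | 1594.1 
5  | Keyboard | NULL   
7  | Headset  | 1689.59
8  | Headset  | 1824.05
9  | Mouse    | NULL   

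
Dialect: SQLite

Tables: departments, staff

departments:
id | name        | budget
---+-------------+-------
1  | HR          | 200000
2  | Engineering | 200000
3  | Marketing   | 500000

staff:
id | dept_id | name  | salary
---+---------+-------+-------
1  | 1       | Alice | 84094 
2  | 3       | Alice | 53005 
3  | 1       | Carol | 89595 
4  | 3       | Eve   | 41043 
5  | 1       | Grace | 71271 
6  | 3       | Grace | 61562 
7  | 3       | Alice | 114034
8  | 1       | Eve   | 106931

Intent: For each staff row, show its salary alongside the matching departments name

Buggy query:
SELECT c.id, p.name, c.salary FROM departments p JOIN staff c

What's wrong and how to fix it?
Bug: JOIN with no ON clause produces a cartesian product; every staff row pairs with every departments row

Fix: Specify the join condition linking the foreign key to the parent id

Corrected query:
SELECT c.id, p.name, c.salary FROM departments p JOIN staff c ON c.dept_id = p.id

Result:
id | name      | salary
---+-----------+-------
1  | HR        | 84094 
2  | Marketing | 53005 
3  | HR        | 89595 
4  | Marketing | 41043 
5  | HR        | 71271 
6  | Marketing | 61562 
7  | Marketing | 114034
8  | HR        | 106931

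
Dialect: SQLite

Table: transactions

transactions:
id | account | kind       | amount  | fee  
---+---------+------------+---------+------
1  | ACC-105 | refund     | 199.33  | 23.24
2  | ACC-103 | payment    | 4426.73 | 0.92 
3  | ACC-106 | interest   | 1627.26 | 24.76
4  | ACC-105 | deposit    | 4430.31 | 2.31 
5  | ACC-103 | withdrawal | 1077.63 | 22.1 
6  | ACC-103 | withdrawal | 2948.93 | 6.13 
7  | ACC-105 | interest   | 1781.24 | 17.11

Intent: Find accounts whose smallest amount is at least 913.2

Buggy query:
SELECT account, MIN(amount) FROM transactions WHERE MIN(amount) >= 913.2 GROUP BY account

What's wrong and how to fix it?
Bug: MIN() in WHERE is a misuse of aggregate

Fix: Replace WHERE with HAVING after the GROUP BY

Corrected query:
SELECT account, MIN(amount) FROM transactions GROUP BY account HAVING MIN(amount) >= 913.2

Result:
account | MIN(amount)
--------+------------
ACC-103 | 1077.63    
ACC-106 | 1627.26    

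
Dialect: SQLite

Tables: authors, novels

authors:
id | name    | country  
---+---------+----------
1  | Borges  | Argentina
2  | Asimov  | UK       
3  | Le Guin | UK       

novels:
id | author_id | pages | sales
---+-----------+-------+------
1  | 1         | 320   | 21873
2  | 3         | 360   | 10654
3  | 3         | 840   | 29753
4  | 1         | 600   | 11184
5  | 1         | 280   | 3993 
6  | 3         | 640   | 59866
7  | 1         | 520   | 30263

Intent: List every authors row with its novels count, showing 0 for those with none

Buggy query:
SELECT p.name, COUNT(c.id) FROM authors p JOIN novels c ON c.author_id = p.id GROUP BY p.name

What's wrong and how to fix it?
Bug: INNER JOIN drops authors rows that have no matching novels rows

Fix: Use LEFT JOIN so parents without children still appear (COUNT(c.id) gives 0)

Corrected query:
SELECT p.name, COUNT(c.id) FROM authors p LEFT JOIN novels c ON c.author_id = p.id GROUP BY p.name

Result:
name    | COUNT(c.id)
--------+------------
Asimov  | 0          
Borges  | 4          
Le Guin | 3          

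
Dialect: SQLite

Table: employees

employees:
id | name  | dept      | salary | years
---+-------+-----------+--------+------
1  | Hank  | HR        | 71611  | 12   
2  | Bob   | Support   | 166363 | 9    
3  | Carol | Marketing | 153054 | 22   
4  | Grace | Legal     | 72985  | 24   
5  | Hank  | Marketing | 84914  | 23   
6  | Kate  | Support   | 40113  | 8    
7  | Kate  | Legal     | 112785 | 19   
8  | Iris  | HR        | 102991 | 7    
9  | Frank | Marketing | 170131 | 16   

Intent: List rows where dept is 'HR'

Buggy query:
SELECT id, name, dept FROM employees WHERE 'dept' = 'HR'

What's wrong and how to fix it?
Bug: Single quotes denote string literals in SQL; the column name is being compared as a constant string

Fix: Remove the quotes around the column name (or use double quotes for an identifier)

Corrected query:
SELECT id, name, dept FROM employees WHERE dept = 'HR'

Result:
id | name | dept
---+------+-----
1  | Hank | HR  
8  | Iris | HR  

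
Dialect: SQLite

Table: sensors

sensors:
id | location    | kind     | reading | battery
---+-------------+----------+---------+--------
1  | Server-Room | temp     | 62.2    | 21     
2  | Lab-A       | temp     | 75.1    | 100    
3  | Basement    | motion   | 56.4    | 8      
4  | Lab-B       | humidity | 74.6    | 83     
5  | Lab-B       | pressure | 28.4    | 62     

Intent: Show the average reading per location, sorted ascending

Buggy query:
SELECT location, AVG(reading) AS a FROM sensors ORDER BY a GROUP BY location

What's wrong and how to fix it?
Bug: GROUP BY must precede ORDER BY

Fix: Move ORDER BY to the end, after GROUP BY

Corrected query:
SELECT location, AVG(reading) AS a FROM sensors GROUP BY location ORDER BY a

Result:
location    | a   
------------+-----
Lab-B       | 51.5
Basement    | 56.4
Server-Room | 62.2
Lab-A       | 75.1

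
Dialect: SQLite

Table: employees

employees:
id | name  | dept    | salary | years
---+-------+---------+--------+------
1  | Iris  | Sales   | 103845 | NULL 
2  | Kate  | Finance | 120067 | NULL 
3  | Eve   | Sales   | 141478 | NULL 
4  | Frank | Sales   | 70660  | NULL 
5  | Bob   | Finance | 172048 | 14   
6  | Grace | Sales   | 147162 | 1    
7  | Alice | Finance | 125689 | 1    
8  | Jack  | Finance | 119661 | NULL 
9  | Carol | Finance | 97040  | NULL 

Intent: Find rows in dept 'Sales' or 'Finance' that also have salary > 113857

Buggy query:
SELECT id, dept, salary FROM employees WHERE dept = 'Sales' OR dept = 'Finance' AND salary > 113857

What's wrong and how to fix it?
Bug: Without parentheses, AND is evaluated before OR, so the salary filter only applies to the 'Finance' branch

Fix: Group the OR with parentheses (or use IN), then AND the threshold

Corrected query:
SELECT id, dept, salary FROM employees WHERE (dept = 'Sales' OR dept = 'Finance') AND salary > 113857

Result:
id | dept    | salary
---+---------+-------
2  | Finance | 120067
3  | Sales   | 141478
5  | Finance | 172048
6  | Sales   | 147162
7  | Finance | 125689
8  | Finance | 119661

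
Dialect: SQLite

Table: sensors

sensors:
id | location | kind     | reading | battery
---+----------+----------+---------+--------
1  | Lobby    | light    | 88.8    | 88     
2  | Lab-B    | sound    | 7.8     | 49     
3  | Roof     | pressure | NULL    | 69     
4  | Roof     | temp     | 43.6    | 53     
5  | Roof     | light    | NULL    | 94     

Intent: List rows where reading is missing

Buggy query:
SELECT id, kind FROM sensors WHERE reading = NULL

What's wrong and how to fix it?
Bug: '= NULL' is always unknown in SQL three-valued logic, so no rows match

Fix: Use IS NULL to test for NULL

Corrected query:
SELECT id, kind FROM sensors WHERE reading IS NULL

Result:
id | kind    
---+---------
3  | pressure
5  | light   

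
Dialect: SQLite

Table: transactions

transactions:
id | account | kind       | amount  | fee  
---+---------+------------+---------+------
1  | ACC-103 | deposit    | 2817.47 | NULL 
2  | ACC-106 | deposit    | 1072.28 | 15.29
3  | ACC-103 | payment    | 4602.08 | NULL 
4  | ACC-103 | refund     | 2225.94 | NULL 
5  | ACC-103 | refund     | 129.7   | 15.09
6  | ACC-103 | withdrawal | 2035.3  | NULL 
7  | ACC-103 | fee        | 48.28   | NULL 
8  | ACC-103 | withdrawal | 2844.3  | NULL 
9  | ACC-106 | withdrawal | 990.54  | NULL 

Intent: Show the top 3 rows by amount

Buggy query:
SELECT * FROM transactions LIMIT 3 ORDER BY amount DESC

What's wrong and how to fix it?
Bug: ORDER BY cannot follow LIMIT; LIMIT is the final clause

Fix: Swap the clauses: ORDER BY first, then LIMIT

Corrected query:
SELECT * FROM transactions ORDER BY amount DESC LIMIT 3

Result:
id | account | kind       | amount  | fee 
---+---------+------------+---------+-----
3  | ACC-103 | payment    | 4602.08 | NULL
8  | ACC-103 | withdrawal | 2844.3  | NULL
1  | ACC-103 | deposit    | 2817.47 | NULL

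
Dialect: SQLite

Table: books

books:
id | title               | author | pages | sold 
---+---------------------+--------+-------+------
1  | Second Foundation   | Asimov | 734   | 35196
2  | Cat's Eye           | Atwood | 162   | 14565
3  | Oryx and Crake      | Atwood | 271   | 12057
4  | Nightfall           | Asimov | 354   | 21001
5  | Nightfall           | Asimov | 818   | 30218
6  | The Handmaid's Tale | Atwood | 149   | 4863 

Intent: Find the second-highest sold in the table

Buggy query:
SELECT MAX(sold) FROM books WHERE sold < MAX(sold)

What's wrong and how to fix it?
Bug: MAX(sold) on the right of the comparison is an aggregate-in-WHERE error

Fix: Compute the overall MAX in a subquery, then take MAX of rows below it

Corrected query:
SELECT MAX(sold) FROM books WHERE sold < (SELECT MAX(sold) FROM books)

Result:
MAX(sold)
---------
30218    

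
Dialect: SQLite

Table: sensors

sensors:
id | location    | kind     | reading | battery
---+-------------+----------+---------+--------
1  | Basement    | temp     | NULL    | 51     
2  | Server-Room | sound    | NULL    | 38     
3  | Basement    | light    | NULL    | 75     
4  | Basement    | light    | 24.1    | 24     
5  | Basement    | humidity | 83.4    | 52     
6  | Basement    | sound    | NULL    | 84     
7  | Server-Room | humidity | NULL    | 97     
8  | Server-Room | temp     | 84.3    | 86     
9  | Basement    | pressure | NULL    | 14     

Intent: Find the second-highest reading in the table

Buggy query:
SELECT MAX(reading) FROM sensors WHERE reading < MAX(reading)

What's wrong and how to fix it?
Bug: MAX(reading) on the right of the comparison is an aggregate-in-WHERE error

Fix: Put the inner MAX in a scalar subquery

Corrected query:
SELECT MAX(reading) FROM sensors WHERE reading < (SELECT MAX(reading) FROM sensors)

Result:
MAX(reading)
------------
83.4        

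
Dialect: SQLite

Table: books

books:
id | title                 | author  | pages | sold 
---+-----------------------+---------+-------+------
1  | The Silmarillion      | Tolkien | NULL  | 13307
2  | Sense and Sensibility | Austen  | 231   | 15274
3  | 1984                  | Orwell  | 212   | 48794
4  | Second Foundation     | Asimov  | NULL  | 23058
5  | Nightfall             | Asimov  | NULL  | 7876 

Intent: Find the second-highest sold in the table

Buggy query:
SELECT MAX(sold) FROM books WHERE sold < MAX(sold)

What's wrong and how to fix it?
Bug: The inner MAX is an aggregate inside WHERE, which is not allowed

Fix: Put the inner MAX in a scalar subquery

Corrected query:
SELECT MAX(sold) FROM books WHERE sold < (SELECT MAX(sold) FROM books)

Result:
MAX(sold)
---------
23058    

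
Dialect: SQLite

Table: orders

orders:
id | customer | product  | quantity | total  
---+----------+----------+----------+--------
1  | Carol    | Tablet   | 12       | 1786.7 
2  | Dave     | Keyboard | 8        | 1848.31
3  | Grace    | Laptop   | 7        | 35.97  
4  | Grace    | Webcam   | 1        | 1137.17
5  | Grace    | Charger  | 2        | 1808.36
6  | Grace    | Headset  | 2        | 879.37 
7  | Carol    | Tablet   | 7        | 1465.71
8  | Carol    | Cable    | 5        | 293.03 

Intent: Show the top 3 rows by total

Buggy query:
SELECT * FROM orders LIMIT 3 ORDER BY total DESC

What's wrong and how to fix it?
Bug: ORDER BY cannot follow LIMIT; LIMIT is the final clause

Fix: Sort with ORDER BY, then apply LIMIT

Corrected query:
SELECT * FROM orders ORDER BY total DESC LIMIT 3

Result:
id | customer | product  | quantity | total  
---+----------+----------+----------+--------
2  | Dave     | Keyboard | 8        | 1848.31
5  | Grace    | Charger  | 2        | 1808.36
1  | Carol    | Tablet   | 12       | 1786.7 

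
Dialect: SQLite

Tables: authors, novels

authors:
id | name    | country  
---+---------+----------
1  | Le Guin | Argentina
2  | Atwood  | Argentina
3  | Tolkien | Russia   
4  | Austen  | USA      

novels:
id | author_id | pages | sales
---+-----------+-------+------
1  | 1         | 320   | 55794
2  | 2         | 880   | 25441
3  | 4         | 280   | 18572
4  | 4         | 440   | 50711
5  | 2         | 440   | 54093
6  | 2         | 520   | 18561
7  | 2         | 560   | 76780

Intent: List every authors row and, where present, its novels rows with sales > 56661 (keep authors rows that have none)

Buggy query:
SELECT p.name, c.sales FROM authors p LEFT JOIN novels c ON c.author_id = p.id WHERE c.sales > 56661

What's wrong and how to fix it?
Bug: Filtering c.sales in WHERE discards the NULL rows produced by LEFT JOIN, turning it into an inner join

Fix: Move the right-table condition into the ON clause so unmatched parents are kept

Corrected query:
SELECT p.name, c.sales FROM authors p LEFT JOIN novels c ON c.author_id = p.id AND c.sales > 56661

Result:
name    | sales
--------+------
Le Guin | NULL 
Atwood  | 76780
Tolkien | NULL 
Austen  | NULL 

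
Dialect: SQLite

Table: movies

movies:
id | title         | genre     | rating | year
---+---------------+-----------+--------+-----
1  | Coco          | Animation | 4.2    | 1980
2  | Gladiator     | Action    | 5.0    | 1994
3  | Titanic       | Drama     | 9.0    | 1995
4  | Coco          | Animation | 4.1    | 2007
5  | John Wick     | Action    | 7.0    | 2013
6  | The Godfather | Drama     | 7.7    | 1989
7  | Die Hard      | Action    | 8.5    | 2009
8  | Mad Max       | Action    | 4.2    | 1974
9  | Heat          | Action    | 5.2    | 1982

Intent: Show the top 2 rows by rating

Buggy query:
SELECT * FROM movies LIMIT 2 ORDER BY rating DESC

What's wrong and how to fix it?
Bug: LIMIT must come after ORDER BY

Fix: Sort with ORDER BY, then apply LIMIT

Corrected query:
SELECT * FROM movies ORDER BY rating DESC LIMIT 2

Result:
id | title    | genre  | rating | year
---+----------+--------+--------+-----
3  | Titanic  | Drama  | 9      | 1995
7  | Die Hard | Action | 8.5    | 2009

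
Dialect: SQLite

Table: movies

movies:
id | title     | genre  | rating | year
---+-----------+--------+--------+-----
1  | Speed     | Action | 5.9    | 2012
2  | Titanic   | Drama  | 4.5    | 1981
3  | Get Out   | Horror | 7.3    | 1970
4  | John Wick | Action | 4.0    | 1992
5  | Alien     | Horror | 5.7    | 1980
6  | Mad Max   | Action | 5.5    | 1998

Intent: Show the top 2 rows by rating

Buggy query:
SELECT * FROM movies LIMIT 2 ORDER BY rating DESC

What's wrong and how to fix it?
Bug: LIMIT must come after ORDER BY

Fix: Sort with ORDER BY, then apply LIMIT

Corrected query:
SELECT * FROM movies ORDER BY rating DESC LIMIT 2

Result:
id | title   | genre  | rating | year
---+---------+--------+--------+-----
3  | Get Out | Horror | 7.3    | 1970
1  | Speed   | Action | 5.9    | 2012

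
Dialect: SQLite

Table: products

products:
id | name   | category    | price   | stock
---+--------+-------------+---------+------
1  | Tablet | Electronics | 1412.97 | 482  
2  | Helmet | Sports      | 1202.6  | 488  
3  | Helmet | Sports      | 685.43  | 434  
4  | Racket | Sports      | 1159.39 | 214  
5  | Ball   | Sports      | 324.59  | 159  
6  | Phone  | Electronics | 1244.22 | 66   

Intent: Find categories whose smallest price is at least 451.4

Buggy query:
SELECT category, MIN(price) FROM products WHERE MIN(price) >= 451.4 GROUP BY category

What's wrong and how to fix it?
Bug: Aggregates like MIN are computed per group after WHERE runs

Fix: Use HAVING for the per-group MIN condition

Corrected query:
SELECT category, MIN(price) FROM products GROUP BY category HAVING MIN(price) >= 451.4

Result:
category    | MIN(price)
------------+-----------
Electronics | 1244.22   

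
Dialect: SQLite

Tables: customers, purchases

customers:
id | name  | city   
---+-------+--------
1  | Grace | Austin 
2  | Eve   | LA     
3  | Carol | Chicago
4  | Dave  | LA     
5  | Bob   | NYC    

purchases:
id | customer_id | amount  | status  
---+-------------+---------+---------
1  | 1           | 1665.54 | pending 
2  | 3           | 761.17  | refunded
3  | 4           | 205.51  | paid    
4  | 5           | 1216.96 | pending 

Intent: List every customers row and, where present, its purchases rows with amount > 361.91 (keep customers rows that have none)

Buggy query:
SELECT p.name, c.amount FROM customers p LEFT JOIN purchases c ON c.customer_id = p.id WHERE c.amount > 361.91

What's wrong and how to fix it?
Bug: A WHERE condition on the right-hand table after LEFT JOIN drops unmatched parents

Fix: Move the right-table condition into the ON clause so unmatched parents are kept

Corrected query:
SELECT p.name, c.amount FROM customers p LEFT JOIN purchases c ON c.customer_id = p.id AND c.amount > 361.91

Result:
name  | amount 
------+--------
Grace | 1665.54
Eve   | NULL   
Carol | 761.17 
Dave  | NULL   
Bob   | 1216.96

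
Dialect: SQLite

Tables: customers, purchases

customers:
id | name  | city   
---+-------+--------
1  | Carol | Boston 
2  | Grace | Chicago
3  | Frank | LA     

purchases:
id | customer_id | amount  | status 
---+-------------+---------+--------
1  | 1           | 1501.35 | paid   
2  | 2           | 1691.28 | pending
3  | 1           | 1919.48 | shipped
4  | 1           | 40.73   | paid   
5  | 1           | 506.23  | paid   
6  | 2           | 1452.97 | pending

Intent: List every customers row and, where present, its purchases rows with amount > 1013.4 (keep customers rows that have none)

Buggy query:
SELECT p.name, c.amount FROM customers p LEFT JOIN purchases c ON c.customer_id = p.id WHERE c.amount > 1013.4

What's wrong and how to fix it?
Bug: Filtering c.amount in WHERE discards the NULL rows produced by LEFT JOIN, turning it into an inner join

Fix: Put 'c.amount > 1013.4' in the JOIN's ON clause instead of WHERE

Corrected query:
SELECT p.name, c.amount FROM customers p LEFT JOIN purchases c ON c.customer_id = p.id AND c.amount > 1013.4

Result:
name  | amount 
------+--------
Carol | 1501.35
Carol | 1919.48
Grace | 1452.97
Grace | 1691.28
Frank | NULL   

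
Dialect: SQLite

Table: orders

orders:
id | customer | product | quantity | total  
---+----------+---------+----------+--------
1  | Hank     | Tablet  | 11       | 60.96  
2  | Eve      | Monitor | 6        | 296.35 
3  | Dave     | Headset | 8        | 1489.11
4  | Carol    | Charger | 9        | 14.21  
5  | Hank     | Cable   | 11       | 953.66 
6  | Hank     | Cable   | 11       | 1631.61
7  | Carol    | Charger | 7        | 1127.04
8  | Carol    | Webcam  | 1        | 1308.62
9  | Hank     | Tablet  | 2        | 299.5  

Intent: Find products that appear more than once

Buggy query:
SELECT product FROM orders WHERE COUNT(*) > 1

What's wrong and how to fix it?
Bug: WHERE can't reference COUNT(*); aggregates are computed after WHERE

Fix: GROUP BY product, then filter groups with HAVING COUNT(*) > 1

Corrected query:
SELECT product FROM orders GROUP BY product HAVING COUNT(*) > 1

Result:
product
-------
Cable  
Charger
Tablet 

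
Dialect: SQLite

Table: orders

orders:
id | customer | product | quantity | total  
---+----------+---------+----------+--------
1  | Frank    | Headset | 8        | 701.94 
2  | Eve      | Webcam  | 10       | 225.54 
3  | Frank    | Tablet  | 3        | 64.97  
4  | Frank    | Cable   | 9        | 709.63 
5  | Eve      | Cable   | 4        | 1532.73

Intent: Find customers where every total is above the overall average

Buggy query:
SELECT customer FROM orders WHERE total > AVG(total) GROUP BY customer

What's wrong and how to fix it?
Bug: WHERE evaluates per row before aggregation, so AVG() is unavailable

Fix: Use a subquery for AVG and a HAVING MIN(...) filter so the condition holds for every row in the group

Corrected query:
SELECT customer FROM orders GROUP BY customer HAVING MIN(total) > (SELECT AVG(total) FROM orders)

Result:
(no rows)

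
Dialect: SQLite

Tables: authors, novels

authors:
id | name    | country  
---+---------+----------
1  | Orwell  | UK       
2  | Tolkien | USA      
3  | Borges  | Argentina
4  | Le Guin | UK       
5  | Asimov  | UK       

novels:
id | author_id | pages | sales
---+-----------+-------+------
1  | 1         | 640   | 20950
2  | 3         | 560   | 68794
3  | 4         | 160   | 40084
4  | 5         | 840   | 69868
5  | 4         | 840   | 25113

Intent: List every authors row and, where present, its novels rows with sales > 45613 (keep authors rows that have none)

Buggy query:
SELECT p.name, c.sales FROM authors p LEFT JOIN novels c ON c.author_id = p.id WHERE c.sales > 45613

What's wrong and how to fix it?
Bug: Filtering c.sales in WHERE discards the NULL rows produced by LEFT JOIN, turning it into an inner join

Fix: Move the right-table condition into the ON clause so unmatched parents are kept

Corrected query:
SELECT p.name, c.sales FROM authors p LEFT JOIN novels c ON c.author_id = p.id AND c.sales > 45613

Result:
name    | sales
--------+------
Orwell  | NULL 
Tolkien | NULL 
Borges  | 68794
Le Guin | NULL 
Asimov  | 69868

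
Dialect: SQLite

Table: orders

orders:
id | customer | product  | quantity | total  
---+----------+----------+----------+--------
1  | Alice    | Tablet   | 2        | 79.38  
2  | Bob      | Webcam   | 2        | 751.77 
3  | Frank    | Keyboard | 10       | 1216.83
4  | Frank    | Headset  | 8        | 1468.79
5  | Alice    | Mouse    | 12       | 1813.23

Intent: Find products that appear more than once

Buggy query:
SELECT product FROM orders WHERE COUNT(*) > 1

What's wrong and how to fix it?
Bug: WHERE can't reference COUNT(*); aggregates are computed after WHERE

Fix: GROUP BY product, then filter groups with HAVING COUNT(*) > 1

Corrected query:
SELECT product FROM orders GROUP BY product HAVING COUNT(*) > 1

Result:
(no rows)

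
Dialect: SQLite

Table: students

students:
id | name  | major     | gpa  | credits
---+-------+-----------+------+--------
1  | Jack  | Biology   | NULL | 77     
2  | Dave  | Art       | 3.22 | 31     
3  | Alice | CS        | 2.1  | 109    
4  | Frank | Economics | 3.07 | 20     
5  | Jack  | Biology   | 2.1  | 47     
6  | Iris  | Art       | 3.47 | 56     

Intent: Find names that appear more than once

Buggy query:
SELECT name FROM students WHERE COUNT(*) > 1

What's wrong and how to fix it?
Bug: WHERE can't reference COUNT(*); aggregates are computed after WHERE

Fix: GROUP BY name, then filter groups with HAVING COUNT(*) > 1

Corrected query:
SELECT name FROM students GROUP BY name HAVING COUNT(*) > 1

Result:
name
----
Jack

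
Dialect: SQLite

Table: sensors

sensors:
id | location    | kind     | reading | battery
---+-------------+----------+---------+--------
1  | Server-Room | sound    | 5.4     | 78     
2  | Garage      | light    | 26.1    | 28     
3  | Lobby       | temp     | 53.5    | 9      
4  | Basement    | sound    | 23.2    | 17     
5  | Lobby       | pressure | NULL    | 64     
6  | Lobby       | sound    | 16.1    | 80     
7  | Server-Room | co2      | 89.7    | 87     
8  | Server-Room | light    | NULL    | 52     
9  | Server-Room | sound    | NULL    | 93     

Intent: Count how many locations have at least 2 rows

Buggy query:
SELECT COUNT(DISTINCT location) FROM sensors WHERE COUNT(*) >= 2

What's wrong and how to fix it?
Bug: COUNT(*) cannot appear in WHERE; the per-group count doesn't exist yet

Fix: Use a subquery that GROUPs and filters with HAVING, then count its rows

Corrected query:
SELECT COUNT(*) FROM (SELECT location FROM sensors GROUP BY location HAVING COUNT(*) >= 2)

Result:
COUNT(*)
--------
2       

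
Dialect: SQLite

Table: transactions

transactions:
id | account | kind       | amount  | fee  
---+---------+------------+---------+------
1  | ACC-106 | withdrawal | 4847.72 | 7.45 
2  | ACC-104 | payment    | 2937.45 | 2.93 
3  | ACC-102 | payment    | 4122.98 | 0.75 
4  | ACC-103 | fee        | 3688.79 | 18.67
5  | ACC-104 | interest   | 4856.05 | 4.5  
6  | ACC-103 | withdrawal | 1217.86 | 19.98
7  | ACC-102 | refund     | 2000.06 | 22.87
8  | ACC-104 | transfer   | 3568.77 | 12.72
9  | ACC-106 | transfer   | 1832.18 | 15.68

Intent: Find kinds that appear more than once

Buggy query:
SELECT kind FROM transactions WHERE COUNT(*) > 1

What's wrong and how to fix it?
Bug: WHERE can't reference COUNT(*); aggregates are computed after WHERE

Fix: Group first, then use HAVING for the count condition

Corrected query:
SELECT kind FROM transactions GROUP BY kind HAVING COUNT(*) > 1

Result:
kind      
----------
payment   
transfer  
withdrawal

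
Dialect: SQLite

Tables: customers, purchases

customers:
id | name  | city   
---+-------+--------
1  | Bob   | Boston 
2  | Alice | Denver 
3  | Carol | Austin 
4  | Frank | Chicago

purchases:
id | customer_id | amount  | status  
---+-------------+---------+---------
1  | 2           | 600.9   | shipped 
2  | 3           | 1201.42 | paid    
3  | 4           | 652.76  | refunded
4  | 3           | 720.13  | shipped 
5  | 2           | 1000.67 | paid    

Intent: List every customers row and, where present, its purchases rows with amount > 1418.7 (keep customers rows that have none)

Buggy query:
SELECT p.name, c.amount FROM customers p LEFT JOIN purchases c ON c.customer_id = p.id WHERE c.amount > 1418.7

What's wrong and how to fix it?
Bug: Filtering c.amount in WHERE discards the NULL rows produced by LEFT JOIN, turning it into an inner join

Fix: Move the right-table condition into the ON clause so unmatched parents are kept

Corrected query:
SELECT p.name, c.amount FROM customers p LEFT JOIN purchases c ON c.customer_id = p.id AND c.amount > 1418.7

Result:
name  | amount
------+-------
Bob   | NULL  
Alice | NULL  
Carol | NULL  
Frank | NULL  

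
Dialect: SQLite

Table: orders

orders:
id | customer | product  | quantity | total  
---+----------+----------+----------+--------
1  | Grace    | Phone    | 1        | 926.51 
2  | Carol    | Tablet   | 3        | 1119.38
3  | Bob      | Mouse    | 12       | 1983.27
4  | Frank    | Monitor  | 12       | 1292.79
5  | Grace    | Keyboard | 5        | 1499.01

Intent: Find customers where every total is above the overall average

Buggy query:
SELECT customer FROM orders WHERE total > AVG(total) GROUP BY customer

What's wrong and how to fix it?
Bug: WHERE evaluates per row before aggregation, so AVG() is unavailable

Fix: Use a subquery for AVG and a HAVING MIN(...) filter so the condition holds for every row in the group

Corrected query:
SELECT customer FROM orders GROUP BY customer HAVING MIN(total) > (SELECT AVG(total) FROM orders)

Result:
customer
--------
Bob     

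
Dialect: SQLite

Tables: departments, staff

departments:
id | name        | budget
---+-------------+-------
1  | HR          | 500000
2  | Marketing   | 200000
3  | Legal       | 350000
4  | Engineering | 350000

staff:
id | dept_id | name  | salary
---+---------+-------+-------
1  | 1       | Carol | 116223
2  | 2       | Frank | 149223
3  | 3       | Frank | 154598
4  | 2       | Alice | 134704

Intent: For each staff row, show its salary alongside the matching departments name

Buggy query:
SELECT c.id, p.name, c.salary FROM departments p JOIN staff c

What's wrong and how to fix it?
Bug: Missing join condition: each staff row is matched to all departments rows instead of just its own

Fix: Specify the join condition linking the foreign key to the parent id

Corrected query:
SELECT c.id, p.name, c.salary FROM departments p JOIN staff c ON c.dept_id = p.id

Result:
id | name      | salary
---+-----------+-------
1  | HR        | 116223
2  | Marketing | 149223
3  | Legal     | 154598
4  | Marketing | 134704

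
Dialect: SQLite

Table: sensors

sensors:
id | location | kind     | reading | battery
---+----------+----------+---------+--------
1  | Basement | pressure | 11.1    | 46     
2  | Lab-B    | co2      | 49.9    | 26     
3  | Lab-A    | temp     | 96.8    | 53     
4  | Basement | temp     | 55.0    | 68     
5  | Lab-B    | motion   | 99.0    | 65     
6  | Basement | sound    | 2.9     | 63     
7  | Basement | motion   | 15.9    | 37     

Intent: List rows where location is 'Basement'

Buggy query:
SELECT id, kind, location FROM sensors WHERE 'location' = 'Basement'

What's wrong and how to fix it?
Bug: 'location' in single quotes is a string literal, not the column; the comparison is literal-vs-literal and never true

Fix: Remove the quotes around the column name (or use double quotes for an identifier)

Corrected query:
SELECT id, kind, location FROM sensors WHERE location = 'Basement'

Result:
id | kind     | location
---+----------+---------
1  | pressure | Basement
4  | temp     | Basement
6  | sound    | Basement
7  | motion   | Basement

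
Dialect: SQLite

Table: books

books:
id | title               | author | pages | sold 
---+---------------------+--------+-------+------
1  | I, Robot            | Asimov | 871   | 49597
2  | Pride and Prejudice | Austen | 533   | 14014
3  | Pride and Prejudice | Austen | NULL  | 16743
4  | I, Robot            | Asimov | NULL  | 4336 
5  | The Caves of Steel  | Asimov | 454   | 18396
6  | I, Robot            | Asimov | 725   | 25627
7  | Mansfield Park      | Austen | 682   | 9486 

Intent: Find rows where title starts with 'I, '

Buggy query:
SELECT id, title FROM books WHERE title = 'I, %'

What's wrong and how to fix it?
Bug: '=' compares the literal string including the % character; pattern matching needs LIKE

Fix: Replace '=' with LIKE so 'I, %' is treated as a pattern

Corrected query:
SELECT id, title FROM books WHERE title LIKE 'I, %'

Result:
id | title   
---+---------
1  | I, Robot
4  | I, Robot
6  | I, Robot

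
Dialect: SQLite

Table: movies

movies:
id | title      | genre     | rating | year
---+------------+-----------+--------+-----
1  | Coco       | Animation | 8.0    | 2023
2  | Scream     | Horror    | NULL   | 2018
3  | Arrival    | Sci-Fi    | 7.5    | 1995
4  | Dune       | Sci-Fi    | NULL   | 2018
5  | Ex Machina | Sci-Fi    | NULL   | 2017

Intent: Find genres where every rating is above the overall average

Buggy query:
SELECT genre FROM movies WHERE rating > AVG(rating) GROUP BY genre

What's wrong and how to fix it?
Bug: AVG() is an aggregate; it can't sit directly in WHERE

Fix: Compute the overall average in a scalar subquery and compare each group's MIN against it in HAVING

Corrected query:
SELECT genre FROM movies GROUP BY genre HAVING MIN(rating) > (SELECT AVG(rating) FROM movies)

Result:
genre    
---------
Animation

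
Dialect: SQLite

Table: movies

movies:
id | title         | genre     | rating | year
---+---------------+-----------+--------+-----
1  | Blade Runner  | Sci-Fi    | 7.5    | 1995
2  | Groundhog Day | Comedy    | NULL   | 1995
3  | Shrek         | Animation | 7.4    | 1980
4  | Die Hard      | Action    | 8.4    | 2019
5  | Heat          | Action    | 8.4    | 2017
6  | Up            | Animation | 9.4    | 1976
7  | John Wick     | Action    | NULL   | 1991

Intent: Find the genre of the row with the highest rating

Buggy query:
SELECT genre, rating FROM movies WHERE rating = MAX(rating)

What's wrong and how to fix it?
Bug: MAX(rating) is an aggregate and cannot be used directly in WHERE

Fix: Wrap MAX in a scalar subquery so WHERE compares against a single value

Corrected query:
SELECT genre, rating FROM movies WHERE rating = (SELECT MAX(rating) FROM movies)

Result:
genre     | rating
----------+-------
Animation | 9.4   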